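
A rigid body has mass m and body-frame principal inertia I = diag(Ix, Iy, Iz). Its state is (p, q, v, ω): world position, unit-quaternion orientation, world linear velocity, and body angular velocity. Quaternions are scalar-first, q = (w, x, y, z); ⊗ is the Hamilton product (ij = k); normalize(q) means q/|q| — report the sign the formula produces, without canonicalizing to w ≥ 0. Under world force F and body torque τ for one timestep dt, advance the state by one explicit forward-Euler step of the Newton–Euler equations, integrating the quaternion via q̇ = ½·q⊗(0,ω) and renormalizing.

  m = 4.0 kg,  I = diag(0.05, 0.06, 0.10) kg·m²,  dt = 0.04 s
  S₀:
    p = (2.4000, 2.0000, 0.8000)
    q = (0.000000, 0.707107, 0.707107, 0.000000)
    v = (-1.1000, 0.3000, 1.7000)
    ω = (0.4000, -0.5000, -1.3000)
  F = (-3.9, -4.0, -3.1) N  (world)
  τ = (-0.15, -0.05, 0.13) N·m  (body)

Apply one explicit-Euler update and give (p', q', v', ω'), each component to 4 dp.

p' = (2.3560, 2.0120, 0.8680)
q' = (0.0014, 0.6884, 0.7252, -0.0127)
v' = (-1.1390, 0.2600, 1.6690)
ω' = (0.2592, -0.5507, -1.2472)

ω×(Iω) gyroscopic = (0.0260, 0.0260, -0.0020)
angular accel α = (-3.5200, -1.2667, 1.3200)
new body rate ω' = (0.2592, -0.5507, -1.2472)
q⊗(0,ω) = (0.0707107, -0.9192391, 0.9192391, -0.6363963)
q' = normalize(q + ½dt·q⊗(0,ω)) = (0.0014, 0.6884, 0.7252, -0.0127)
linear accel F/m = (-0.9750, -1.0000, -0.7750)
p' = p + v·dt = (2.3560, 2.0120, 0.8680)
v + (F/m)dt = (-1.1390, 0.2600, 1.6690)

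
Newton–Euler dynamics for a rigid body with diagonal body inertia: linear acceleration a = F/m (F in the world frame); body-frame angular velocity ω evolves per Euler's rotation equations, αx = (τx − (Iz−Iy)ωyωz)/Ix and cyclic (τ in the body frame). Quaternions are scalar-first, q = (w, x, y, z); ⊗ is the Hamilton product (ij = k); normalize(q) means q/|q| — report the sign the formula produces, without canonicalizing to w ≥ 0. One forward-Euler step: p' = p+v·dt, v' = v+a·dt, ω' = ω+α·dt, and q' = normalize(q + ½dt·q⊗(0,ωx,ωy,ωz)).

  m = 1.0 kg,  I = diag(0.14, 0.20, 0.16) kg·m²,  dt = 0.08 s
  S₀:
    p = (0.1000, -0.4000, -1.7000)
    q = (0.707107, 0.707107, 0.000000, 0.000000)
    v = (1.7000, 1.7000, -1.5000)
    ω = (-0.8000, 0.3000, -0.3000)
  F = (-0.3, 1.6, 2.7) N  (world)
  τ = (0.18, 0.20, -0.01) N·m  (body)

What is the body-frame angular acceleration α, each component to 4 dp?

α = (1.2600, 1.0240, 0.0275)

gyro term ω×Iω = (0.0036, -0.0048, -0.0144)
angular accel α = (1.2600, 1.0240, 0.0275)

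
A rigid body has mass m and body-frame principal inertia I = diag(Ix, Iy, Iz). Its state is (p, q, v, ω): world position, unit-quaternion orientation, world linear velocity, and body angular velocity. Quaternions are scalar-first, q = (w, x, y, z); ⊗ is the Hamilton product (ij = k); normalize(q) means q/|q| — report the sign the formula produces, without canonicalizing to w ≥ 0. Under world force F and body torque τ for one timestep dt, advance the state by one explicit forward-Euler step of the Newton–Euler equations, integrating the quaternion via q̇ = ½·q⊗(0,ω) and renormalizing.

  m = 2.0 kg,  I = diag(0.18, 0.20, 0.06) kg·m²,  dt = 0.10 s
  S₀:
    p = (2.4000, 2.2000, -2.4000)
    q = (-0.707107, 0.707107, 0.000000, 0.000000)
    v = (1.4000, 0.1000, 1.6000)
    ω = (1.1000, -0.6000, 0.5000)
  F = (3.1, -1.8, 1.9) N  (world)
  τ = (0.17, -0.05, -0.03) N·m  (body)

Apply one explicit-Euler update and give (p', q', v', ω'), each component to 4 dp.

(τ − ω×Iω)/I = (0.7111, -0.5800, -0.2800)
ω' = ω + α·dt = (1.1711, -0.6580, 0.4720)
2q̇ = q⊗(0,ω) = (-0.7778177, -0.7778177, 0.0707107, -0.7778177)
q' = normalize(q + ½dt·q⊗(0,ω)) = (-0.7443, 0.6667, 0.0035, -0.0388)
new position p' = (2.5400, 2.2100, -2.2400)
v' = v + a·dt = (1.5550, 0.0100, 1.6950)

p' = (2.5400, 2.2100, -2.2400)
q' = (-0.7443, 0.6667, 0.0035, -0.0388)
v' = (1.5550, 0.0100, 1.6950)
ω' = (1.1711, -0.6580, 0.4720)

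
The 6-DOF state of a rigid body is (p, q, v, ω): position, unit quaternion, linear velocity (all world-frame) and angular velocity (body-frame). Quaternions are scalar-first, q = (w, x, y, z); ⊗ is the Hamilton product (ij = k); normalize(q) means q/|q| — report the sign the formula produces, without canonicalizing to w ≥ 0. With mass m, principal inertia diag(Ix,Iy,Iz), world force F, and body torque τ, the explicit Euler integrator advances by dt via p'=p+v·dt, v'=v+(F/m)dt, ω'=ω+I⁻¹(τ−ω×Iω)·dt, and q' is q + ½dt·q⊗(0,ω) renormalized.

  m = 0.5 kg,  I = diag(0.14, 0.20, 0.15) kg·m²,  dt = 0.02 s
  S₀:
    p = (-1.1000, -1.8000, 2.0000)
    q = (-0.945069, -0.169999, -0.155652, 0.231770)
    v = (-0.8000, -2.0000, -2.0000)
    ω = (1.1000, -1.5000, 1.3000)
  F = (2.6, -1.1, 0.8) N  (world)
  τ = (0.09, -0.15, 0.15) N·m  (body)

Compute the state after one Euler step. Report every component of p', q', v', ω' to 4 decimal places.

p' = (-1.1160, -1.8400, 1.9600)
q' = (-0.9483, -0.1789, -0.1367, 0.2237)
v' = (-0.6960, -2.0440, -1.9680)
ω' = (1.0989, -1.5136, 1.3332)

linear accel F/m = (5.2000, -2.2000, 1.6000)
new position p' = (-1.1160, -1.8400, 1.9600)
v' = v + a·dt = (-0.6960, -2.0440, -1.9680)
ω×(Iω) gyroscopic = (0.0975, -0.0143, -0.0990)
angular accel α = (-0.0536, -0.6785, 1.6600)
ω' = ω + α·dt = (1.0989, -1.5136, 1.3332)
2q̇ = q⊗(0,ω) = (-0.3477801, -0.8942685, 1.8935492, -0.8023740)
q + ½dt·q⊗(0,ω), renormalized = (-0.9483, -0.1789, -0.1367, 0.2237)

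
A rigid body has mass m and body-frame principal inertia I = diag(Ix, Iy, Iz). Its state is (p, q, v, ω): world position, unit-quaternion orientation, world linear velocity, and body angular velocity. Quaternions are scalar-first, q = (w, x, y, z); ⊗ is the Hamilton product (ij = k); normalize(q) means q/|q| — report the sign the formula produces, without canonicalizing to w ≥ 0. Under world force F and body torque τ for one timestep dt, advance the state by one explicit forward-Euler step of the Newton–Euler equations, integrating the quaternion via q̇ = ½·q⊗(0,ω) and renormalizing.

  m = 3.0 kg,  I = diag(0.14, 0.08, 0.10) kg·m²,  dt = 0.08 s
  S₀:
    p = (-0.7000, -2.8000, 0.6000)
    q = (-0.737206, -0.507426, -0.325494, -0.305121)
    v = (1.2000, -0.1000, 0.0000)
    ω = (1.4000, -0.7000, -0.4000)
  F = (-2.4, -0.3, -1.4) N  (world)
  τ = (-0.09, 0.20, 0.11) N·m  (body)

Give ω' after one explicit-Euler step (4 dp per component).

ω' = (1.3454, -0.4776, -0.3590)

precession coupling ω×(Iω) = (0.0056, -0.0224, 0.0588)
angular accel α = (-0.6829, 2.7800, 0.5120)
ω + α·dt = (1.3454, -0.4776, -0.3590)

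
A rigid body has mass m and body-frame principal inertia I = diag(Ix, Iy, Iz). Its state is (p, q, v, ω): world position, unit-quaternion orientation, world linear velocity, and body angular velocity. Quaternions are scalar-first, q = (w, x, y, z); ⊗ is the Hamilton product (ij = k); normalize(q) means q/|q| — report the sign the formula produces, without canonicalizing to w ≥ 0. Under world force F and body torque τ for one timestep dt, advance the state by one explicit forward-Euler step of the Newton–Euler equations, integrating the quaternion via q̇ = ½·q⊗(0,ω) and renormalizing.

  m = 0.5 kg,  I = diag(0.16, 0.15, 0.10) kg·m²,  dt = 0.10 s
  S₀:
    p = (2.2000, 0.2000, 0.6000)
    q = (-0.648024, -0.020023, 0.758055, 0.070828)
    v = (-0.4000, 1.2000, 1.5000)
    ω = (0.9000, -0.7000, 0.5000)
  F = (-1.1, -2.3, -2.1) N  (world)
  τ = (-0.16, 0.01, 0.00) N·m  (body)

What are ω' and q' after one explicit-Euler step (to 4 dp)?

ω' = (0.7891, -0.7113, 0.4937)
q' = (-0.6212, -0.0277, 0.7829, 0.0212)

precession coupling ω×(Iω) = (0.0175, 0.0270, 0.0063)
angular accel α = (-1.1094, -0.1133, -0.0630)
ω + α·dt = (0.7891, -0.7113, 0.4937)
q⊗(0,ω) = (0.5132452, -0.1546145, 0.5273735, -0.9922454)
q + ½dt·q⊗(0,ω), renormalized = (-0.6212, -0.0277, 0.7829, 0.0212)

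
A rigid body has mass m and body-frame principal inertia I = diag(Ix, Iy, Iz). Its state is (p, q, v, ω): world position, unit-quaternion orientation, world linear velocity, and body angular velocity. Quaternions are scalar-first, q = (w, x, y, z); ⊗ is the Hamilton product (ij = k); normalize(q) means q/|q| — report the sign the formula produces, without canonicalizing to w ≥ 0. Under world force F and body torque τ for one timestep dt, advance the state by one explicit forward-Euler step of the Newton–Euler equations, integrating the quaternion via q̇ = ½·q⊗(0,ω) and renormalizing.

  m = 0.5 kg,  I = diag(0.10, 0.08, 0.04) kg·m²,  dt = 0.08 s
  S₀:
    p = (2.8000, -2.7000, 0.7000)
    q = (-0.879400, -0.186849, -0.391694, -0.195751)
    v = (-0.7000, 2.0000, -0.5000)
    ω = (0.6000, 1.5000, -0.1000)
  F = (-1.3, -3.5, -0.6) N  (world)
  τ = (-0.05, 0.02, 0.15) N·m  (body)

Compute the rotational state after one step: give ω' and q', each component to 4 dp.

ω' = (0.5552, 1.5236, 0.2360)
q' = (-0.8504, -0.1942, -0.4490, -0.1936)

α = I⁻¹(τ − ω×Iω) = (-0.5600, 0.2950, 4.2000)
ω' = ω + α·dt = (0.5552, 1.5236, 0.2360)
q⊗(0,ω) = (0.6800753, -0.1948441, -1.4552355, 0.0426829)
updated quaternion q' = (-0.8504, -0.1942, -0.4490, -0.1936)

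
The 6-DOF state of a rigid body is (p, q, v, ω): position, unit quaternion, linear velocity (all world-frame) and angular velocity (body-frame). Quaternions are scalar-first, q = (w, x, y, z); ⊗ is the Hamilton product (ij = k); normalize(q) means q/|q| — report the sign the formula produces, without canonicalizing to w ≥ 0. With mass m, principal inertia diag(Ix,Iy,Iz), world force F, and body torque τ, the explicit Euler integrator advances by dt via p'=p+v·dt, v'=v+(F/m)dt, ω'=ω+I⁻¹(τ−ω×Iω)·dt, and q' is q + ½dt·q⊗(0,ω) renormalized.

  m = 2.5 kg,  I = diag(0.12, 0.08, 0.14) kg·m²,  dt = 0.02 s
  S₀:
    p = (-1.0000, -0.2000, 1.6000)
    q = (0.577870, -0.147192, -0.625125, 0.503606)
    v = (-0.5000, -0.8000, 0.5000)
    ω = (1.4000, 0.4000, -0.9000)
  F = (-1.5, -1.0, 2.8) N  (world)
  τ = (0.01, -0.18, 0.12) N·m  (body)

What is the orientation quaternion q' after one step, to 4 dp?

Hamilton product q⊗(0,ω) = (0.9093642, 1.1701881, 0.8037236, 0.2962152)
q + ½dt·q⊗(0,ω), renormalized = (0.5869, -0.1355, -0.6170, 0.5065)

q' = (0.5869, -0.1355, -0.6170, 0.5065)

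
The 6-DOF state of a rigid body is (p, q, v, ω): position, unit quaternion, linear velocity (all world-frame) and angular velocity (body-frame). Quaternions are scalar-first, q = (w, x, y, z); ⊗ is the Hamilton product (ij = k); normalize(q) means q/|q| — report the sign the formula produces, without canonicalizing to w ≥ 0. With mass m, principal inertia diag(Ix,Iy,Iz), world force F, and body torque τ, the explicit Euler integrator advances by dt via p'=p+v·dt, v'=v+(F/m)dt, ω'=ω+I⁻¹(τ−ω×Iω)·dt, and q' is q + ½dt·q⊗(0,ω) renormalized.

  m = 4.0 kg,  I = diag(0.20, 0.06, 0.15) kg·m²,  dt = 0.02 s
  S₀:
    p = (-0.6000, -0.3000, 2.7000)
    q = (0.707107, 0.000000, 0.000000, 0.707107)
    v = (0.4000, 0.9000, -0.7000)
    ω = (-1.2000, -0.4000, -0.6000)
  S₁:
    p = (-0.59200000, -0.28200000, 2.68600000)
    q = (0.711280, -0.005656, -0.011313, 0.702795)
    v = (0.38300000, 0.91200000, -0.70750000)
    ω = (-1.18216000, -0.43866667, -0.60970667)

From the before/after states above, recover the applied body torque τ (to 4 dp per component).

Δω = ω₁−ω₀ = (0.01784000, -0.03866667, -0.00970667)
precession coupling = (0.0216, 0.0360, -0.0672)
I·α + gyro = (0.2000, -0.0800, -0.1400)

τ = (0.2000, -0.0800, -0.1400)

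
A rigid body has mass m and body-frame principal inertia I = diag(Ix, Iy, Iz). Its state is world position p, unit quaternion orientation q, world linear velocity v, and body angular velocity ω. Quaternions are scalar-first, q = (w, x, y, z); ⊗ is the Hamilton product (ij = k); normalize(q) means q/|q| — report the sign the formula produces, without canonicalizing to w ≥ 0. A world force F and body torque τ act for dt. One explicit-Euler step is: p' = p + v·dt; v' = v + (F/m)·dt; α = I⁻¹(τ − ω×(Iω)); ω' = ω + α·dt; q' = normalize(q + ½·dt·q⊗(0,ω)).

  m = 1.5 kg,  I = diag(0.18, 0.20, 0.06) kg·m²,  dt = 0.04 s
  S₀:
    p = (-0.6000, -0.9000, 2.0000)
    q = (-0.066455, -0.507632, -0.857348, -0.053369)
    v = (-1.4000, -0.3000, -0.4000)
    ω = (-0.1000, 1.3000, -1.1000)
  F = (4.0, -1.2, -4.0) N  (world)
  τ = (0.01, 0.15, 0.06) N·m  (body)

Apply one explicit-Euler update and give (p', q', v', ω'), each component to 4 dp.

angular accel α = (-1.0567, 0.6840, 1.0433)
ω + α·dt = (-0.1423, 1.3274, -1.0583)
Hamilton product q⊗(0,ω) = (1.0050833, 1.0191080, -0.6394498, -0.6725559)
q' = normalize(q + ½dt·q⊗(0,ω)) = (-0.0463, -0.4870, -0.8696, -0.0668)
a = (2.6667, -0.8000, -2.6667)
new position p' = (-0.6560, -0.9120, 1.9840)
new velocity v' = (-1.2933, -0.3320, -0.5067)

p' = (-0.6560, -0.9120, 1.9840)
q' = (-0.0463, -0.4870, -0.8696, -0.0668)
v' = (-1.2933, -0.3320, -0.5067)
ω' = (-0.1423, 1.3274, -1.0583)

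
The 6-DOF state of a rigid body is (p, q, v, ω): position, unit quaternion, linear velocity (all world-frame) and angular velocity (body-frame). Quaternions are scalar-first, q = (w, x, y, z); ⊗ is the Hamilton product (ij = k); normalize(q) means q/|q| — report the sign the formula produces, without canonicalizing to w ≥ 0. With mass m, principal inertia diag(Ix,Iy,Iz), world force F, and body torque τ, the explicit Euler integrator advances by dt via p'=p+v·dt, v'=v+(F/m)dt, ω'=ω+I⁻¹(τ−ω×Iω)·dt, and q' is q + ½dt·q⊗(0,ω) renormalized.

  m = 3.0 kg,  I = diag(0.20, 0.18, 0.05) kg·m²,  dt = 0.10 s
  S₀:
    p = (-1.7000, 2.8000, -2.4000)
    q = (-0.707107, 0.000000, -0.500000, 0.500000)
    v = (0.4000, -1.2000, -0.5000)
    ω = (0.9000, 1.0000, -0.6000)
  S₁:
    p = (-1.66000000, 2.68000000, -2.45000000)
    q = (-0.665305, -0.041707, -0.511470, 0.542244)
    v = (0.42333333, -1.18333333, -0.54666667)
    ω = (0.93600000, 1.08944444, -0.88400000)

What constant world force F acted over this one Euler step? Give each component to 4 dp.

F = (0.7000, 0.5000, -1.4000)

velocity change Δv = (0.02333333, 0.01666667, -0.04666667)
F = m·Δv/dt = (0.7000, 0.5000, -1.4000)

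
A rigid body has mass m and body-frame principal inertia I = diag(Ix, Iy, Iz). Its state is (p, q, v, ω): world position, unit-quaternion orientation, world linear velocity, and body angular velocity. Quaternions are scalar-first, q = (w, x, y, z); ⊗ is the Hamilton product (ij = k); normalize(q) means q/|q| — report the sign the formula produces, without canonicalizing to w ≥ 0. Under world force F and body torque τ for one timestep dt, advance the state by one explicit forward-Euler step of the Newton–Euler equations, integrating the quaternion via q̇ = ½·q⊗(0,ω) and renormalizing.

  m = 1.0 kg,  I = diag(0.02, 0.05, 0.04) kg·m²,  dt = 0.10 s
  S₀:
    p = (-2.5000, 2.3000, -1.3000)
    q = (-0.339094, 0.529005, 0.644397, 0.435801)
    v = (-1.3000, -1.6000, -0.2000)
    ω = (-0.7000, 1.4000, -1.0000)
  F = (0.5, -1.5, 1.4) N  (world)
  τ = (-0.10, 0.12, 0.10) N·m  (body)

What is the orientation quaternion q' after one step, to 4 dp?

q⊗(0,ω) = (-0.0960513, -1.0171526, -0.2507873, 1.5307789)
q' = normalize(q + ½dt·q⊗(0,ω)) = (-0.3424, 0.4761, 0.6291, 0.5101)

q' = (-0.3424, 0.4761, 0.6291, 0.5101)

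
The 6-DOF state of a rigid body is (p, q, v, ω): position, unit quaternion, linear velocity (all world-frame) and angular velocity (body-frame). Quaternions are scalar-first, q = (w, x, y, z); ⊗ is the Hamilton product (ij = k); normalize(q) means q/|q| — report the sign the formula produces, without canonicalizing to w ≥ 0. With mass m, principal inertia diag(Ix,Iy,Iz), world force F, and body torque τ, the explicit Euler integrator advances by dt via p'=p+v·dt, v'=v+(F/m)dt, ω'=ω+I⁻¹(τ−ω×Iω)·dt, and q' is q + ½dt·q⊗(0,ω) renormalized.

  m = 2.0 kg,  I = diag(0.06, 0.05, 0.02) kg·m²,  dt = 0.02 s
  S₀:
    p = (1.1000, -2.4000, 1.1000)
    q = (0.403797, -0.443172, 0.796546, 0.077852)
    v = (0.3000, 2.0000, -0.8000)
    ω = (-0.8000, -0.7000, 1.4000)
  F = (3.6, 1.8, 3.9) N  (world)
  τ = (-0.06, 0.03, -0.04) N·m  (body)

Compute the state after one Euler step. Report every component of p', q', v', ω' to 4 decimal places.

p' = (1.1060, -2.3600, 1.0840)
q' = (0.4047, -0.4346, 0.7992, 0.0930)
v' = (0.3360, 2.0180, -0.7610)
ω' = (-0.8298, -0.6701, 1.3656)

linear accel F/m = (1.8000, 0.9000, 1.9500)
p + v·dt = (1.1060, -2.3600, 1.0840)
v + (F/m)dt = (0.3360, 2.0180, -0.7610)
ω×(Iω) gyroscopic = (0.0294, -0.0448, -0.0056)
angular accel α = (-1.4900, 1.4960, -1.7200)
ω' = ω + α·dt = (-0.8298, -0.6701, 1.3656)
Hamilton product q⊗(0,ω) = (0.0940518, 0.8466232, 0.2755013, 1.5127730)
q + ½dt·q⊗(0,ω), renormalized = (0.4047, -0.4346, 0.7992, 0.0930)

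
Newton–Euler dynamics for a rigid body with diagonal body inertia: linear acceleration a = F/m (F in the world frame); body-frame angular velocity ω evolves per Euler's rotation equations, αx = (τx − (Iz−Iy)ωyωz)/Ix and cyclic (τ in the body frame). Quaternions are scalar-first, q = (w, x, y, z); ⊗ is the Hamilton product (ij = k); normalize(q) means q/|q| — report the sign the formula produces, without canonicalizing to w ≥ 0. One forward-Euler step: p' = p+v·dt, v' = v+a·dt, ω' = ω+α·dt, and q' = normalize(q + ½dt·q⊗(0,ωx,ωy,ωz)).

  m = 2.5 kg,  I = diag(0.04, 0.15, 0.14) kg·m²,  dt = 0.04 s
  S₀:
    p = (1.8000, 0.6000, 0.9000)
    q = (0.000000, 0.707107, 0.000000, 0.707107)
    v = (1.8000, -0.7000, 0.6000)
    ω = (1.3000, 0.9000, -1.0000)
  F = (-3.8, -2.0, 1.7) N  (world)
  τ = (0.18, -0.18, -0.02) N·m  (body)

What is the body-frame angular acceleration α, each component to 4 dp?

gyro term ω×Iω = (0.0090, 0.1300, 0.1287)
angular accel α = (4.2750, -2.0667, -1.0621)

α = (4.2750, -2.0667, -1.0621)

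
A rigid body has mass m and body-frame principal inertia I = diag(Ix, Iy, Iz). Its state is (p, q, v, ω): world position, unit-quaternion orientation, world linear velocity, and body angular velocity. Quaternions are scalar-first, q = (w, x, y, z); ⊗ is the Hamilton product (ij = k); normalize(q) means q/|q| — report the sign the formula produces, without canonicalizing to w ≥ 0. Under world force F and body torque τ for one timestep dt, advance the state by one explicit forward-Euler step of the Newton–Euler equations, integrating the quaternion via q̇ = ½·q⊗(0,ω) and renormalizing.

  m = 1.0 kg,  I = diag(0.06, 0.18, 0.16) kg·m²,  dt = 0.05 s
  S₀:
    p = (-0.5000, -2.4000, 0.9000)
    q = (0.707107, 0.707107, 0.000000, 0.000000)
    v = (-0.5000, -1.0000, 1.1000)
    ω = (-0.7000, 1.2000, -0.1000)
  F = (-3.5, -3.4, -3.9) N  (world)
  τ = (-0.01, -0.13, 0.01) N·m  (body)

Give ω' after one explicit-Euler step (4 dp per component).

ω' = (-0.7103, 1.1658, -0.0654)

(τ − ω×Iω)/I = (-0.2067, -0.6833, 0.6925)
ω + α·dt = (-0.7103, 1.1658, -0.0654)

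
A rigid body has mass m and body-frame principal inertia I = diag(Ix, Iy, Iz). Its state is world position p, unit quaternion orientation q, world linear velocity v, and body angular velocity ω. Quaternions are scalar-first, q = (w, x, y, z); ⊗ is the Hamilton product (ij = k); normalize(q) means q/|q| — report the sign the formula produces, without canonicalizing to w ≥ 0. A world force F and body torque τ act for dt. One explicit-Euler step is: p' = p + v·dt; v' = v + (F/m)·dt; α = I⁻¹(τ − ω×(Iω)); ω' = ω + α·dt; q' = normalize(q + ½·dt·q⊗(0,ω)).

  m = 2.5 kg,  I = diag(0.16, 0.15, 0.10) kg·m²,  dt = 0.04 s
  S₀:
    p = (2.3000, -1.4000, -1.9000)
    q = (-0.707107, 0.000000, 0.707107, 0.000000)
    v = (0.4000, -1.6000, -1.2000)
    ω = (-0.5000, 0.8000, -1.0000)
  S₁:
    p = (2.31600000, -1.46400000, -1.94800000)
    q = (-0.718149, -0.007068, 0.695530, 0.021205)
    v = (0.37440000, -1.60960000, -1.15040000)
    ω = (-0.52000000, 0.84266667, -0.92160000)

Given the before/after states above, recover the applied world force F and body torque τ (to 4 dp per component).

F = (-1.6000, -0.6000, 3.1000)
τ = (-0.0400, 0.1900, 0.2000)

Δω = ω₁−ω₀ = (-0.02000000, 0.04266667, 0.07840000)
ω₀×(Iω₀) = (0.0400, 0.0300, 0.0040)
applied torque τ = (-0.0400, 0.1900, 0.2000)
v₁ − v₀ = (-0.02560000, -0.00960000, 0.04960000)
applied force F = (-1.6000, -0.6000, 3.1000)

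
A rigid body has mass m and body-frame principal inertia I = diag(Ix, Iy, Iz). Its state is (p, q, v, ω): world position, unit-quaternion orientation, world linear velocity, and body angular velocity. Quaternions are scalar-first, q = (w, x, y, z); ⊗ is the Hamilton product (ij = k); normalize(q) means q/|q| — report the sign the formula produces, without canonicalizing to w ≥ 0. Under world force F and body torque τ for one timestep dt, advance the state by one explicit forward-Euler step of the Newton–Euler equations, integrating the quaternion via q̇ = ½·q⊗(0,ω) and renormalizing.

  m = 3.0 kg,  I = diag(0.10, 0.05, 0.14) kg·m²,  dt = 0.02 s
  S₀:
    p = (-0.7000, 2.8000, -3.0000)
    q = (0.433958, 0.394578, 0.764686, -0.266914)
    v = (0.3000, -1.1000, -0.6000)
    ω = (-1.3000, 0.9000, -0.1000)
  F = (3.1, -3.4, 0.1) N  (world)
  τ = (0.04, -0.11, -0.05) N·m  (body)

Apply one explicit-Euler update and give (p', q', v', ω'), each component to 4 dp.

precession coupling ω×(Iω) = (-0.0081, -0.0052, 0.0585)
angular accel α = (0.4810, -2.0960, -0.7750)
ω' = ω + α·dt = (-1.2904, 0.8581, -0.1155)
Hamilton product q⊗(0,ω) = (-0.2019574, -0.4003914, 0.7770082, 1.3058162)
q' = normalize(q + ½dt·q⊗(0,ω)) = (0.4319, 0.3905, 0.7724, -0.2538)
p' = p + v·dt = (-0.6940, 2.7780, -3.0120)
v' = v + a·dt = (0.3207, -1.1227, -0.5993)

p' = (-0.6940, 2.7780, -3.0120)
q' = (0.4319, 0.3905, 0.7724, -0.2538)
v' = (0.3207, -1.1227, -0.5993)
ω' = (-1.2904, 0.8581, -0.1155)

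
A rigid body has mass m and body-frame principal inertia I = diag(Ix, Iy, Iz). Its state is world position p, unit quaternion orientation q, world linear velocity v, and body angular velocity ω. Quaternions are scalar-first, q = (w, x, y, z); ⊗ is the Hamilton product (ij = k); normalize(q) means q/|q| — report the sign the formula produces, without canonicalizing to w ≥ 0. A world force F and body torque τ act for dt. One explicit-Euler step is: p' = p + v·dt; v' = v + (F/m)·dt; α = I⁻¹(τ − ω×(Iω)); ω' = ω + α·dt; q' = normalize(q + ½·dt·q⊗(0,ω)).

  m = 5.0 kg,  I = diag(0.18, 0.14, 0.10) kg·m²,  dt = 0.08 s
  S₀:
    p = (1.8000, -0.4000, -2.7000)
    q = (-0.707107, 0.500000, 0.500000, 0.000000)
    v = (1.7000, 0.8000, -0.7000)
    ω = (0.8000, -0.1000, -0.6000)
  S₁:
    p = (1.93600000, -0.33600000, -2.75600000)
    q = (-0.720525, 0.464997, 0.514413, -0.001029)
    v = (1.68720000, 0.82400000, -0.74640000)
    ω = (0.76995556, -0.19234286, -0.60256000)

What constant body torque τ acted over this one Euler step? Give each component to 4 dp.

Δω = ω₁−ω₀ = (-0.03004444, -0.09234286, -0.00256000)
gyro term ω₀×Iω₀ = (-0.0024, -0.0384, 0.0032)
τ = I·(Δω/dt) + ω₀×(Iω₀) = (-0.0700, -0.2000, 0.0000)

τ = (-0.0700, -0.2000, 0.0000)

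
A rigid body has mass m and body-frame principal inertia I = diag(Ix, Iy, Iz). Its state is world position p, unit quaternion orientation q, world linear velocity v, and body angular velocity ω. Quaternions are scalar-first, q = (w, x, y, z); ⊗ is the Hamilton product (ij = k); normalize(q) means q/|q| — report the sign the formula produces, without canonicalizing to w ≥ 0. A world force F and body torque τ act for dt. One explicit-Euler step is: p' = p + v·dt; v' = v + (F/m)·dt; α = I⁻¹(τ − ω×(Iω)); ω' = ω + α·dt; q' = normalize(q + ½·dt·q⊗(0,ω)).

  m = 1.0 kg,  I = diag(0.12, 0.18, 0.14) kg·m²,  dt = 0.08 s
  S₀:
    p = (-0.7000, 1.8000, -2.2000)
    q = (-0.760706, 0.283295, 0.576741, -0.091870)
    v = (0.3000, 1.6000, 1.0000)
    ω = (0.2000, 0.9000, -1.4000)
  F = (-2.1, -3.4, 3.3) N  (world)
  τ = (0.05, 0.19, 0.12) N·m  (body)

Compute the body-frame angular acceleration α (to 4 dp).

α = (-0.0033, 1.0244, 0.7800)

gyro term ω×Iω = (0.0504, 0.0056, 0.0108)
angular accel α = (-0.0033, 1.0244, 0.7800)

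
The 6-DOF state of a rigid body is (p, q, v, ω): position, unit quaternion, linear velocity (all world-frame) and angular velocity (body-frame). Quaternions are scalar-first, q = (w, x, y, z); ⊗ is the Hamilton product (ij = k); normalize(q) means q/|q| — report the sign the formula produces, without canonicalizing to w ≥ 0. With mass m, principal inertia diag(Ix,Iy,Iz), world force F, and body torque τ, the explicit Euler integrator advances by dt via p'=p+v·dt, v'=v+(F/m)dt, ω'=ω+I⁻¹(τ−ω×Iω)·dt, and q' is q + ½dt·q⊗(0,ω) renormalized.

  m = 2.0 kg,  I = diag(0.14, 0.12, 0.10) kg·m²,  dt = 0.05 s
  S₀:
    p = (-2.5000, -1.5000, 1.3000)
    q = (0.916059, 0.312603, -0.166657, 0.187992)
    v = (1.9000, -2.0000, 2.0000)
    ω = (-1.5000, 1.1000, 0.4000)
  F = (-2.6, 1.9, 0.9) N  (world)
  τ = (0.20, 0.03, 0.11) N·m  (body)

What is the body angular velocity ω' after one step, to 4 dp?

angular accel α = (1.4914, 0.4500, 0.7700)
ω' = ω + α·dt = (-1.4254, 1.1225, 0.4385)

ω' = (-1.4254, 1.1225, 0.4385)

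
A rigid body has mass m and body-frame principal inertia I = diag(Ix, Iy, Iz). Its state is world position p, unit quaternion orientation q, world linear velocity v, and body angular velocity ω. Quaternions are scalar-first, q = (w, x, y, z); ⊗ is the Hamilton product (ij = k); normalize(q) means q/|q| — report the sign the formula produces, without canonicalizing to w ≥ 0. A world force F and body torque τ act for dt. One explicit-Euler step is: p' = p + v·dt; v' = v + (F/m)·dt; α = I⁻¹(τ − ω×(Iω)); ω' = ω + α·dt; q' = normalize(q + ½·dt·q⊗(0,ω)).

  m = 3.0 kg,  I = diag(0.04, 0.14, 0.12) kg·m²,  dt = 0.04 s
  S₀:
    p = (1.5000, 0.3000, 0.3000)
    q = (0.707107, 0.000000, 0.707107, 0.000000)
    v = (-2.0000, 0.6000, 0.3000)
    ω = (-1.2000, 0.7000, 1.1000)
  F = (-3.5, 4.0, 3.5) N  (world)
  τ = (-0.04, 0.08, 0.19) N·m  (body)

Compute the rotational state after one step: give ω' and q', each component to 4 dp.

ω' = (-1.2246, 0.6927, 1.1913)
q' = (0.6968, -0.0014, 0.7166, 0.0325)

(τ − ω×Iω)/I = (-0.6150, -0.1829, 2.2833)
ω' = ω + α·dt = (-1.2246, 0.6927, 1.1913)
2q̇ = q⊗(0,ω) = (-0.4949749, -0.0707107, 0.4949749, 1.6263461)
q' = normalize(q + ½dt·q⊗(0,ω)) = (0.6968, -0.0014, 0.7166, 0.0325)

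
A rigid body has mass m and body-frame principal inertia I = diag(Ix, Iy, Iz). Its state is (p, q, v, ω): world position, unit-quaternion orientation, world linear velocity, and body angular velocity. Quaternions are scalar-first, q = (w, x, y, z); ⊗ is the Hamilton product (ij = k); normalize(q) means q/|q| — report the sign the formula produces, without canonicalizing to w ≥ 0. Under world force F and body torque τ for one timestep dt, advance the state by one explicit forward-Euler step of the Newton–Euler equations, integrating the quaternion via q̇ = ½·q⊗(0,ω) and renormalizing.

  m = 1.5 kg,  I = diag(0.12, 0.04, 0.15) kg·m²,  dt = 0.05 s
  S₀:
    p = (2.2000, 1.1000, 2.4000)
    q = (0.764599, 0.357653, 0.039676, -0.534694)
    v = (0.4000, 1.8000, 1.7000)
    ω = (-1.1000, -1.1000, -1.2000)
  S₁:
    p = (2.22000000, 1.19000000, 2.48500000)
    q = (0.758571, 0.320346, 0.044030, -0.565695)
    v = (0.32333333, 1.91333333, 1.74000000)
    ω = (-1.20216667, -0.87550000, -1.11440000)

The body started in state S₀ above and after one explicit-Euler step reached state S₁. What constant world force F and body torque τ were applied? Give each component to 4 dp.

F = (-2.3000, 3.4000, 1.2000)
τ = (-0.1000, 0.1400, 0.1600)

velocity change Δv = (-0.07666667, 0.11333333, 0.04000000)
F = m·Δv/dt = (-2.3000, 3.4000, 1.2000)
Δω = ω₁−ω₀ = (-0.10216667, 0.22450000, 0.08560000)
ω₀×(Iω₀) = (0.1452, -0.0396, -0.0968)
τ = I·(Δω/dt) + ω₀×(Iω₀) = (-0.1000, 0.1400, 0.1600)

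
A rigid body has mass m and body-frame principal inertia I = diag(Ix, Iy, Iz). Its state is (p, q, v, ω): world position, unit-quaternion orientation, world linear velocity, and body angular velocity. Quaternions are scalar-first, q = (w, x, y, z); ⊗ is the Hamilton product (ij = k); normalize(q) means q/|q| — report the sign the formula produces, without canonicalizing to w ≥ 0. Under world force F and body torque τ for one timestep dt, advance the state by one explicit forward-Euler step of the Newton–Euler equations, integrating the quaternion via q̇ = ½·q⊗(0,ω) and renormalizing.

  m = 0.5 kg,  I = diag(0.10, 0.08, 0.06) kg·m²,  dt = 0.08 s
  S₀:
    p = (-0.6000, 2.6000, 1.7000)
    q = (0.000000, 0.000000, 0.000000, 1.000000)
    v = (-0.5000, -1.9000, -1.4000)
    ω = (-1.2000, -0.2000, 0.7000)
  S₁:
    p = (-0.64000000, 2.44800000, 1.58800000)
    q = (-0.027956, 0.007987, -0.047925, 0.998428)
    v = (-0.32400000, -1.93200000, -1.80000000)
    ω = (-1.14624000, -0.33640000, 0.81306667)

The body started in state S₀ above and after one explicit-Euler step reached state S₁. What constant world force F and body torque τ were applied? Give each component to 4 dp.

Δω = ω₁−ω₀ = (0.05376000, -0.13640000, 0.11306667)
applied torque τ = (0.0700, -0.1700, 0.0800)
v₁ − v₀ = (0.17600000, -0.03200000, -0.40000000)
applied force F = (1.1000, -0.2000, -2.5000)

F = (1.1000, -0.2000, -2.5000)
τ = (0.0700, -0.1700, 0.0800)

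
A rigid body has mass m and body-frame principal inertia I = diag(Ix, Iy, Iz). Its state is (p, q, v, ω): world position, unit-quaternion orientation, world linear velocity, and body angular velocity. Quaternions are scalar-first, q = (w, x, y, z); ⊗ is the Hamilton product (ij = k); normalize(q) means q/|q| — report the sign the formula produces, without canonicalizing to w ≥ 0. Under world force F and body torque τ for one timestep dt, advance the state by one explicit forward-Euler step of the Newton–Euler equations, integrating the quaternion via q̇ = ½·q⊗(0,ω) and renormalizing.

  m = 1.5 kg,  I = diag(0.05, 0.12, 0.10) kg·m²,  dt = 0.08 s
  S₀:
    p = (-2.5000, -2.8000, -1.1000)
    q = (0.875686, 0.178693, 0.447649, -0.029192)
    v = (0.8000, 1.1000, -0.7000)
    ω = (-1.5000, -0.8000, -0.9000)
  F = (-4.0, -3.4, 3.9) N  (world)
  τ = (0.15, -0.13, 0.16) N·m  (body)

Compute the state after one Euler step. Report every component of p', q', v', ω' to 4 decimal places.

p' = (-2.4360, -2.7120, -1.1560)
q' = (0.8970, 0.1088, 0.4266, -0.0395)
v' = (0.5867, 0.9187, -0.4920)
ω' = (-1.2370, -0.8417, -0.8392)

ω×(Iω) gyroscopic = (-0.0144, -0.0675, 0.0840)
angular accel α = (3.2880, -0.5208, 0.7600)
ω + α·dt = (-1.2370, -0.8417, -0.8392)
2q̇ = q⊗(0,ω) = (0.5998859, -1.7397667, -0.4959371, -0.2595983)
updated quaternion q' = (0.8970, 0.1088, 0.4266, -0.0395)
p' = p + v·dt = (-2.4360, -2.7120, -1.1560)
v' = v + a·dt = (0.5867, 0.9187, -0.4920)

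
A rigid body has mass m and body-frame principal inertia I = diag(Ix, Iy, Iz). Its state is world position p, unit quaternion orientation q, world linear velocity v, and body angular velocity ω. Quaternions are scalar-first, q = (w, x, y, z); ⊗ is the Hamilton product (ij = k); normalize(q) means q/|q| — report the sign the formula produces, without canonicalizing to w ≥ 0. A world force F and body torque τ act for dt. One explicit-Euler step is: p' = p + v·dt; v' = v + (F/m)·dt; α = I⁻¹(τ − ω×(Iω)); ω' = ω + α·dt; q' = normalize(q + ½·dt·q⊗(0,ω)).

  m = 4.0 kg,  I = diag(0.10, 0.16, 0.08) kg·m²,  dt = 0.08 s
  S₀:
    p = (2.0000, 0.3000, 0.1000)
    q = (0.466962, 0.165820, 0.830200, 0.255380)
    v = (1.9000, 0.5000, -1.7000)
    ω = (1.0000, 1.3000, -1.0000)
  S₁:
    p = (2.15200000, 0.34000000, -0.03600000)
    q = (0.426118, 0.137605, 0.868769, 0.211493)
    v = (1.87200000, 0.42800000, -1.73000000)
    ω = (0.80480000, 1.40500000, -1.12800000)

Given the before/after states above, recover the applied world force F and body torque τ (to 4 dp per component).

Δv = v₁−v₀ = (-0.02800000, -0.07200000, -0.03000000)
F = m·Δv/dt = (-1.4000, -3.6000, -1.5000)
rate change Δω = (-0.19520000, 0.10500000, -0.12800000)
gyro term ω₀×Iω₀ = (0.1040, -0.0200, 0.0780)
τ = I·(Δω/dt) + ω₀×(Iω₀) = (-0.1400, 0.1900, -0.0500)

F = (-1.4000, -3.6000, -1.5000)
τ = (-0.1400, 0.1900, -0.0500)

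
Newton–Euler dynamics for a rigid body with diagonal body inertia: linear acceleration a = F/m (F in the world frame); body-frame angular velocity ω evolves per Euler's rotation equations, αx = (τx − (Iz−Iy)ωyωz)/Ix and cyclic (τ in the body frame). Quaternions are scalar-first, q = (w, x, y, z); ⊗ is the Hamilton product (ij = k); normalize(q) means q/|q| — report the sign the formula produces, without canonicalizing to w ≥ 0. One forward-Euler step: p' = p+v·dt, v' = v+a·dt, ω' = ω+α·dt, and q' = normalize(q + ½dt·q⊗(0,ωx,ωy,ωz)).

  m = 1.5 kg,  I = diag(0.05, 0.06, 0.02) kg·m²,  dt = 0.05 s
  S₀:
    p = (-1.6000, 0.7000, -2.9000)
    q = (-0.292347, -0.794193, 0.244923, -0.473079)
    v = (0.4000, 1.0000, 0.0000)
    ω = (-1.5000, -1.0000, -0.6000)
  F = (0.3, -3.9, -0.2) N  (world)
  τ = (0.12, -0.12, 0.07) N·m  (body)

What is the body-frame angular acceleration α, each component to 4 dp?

ω×(Iω) gyroscopic = (-0.0240, 0.0270, 0.0150)
(τ − ω×Iω)/I = (2.8800, -2.4500, 2.7500)

α = (2.8800, -2.4500, 2.7500)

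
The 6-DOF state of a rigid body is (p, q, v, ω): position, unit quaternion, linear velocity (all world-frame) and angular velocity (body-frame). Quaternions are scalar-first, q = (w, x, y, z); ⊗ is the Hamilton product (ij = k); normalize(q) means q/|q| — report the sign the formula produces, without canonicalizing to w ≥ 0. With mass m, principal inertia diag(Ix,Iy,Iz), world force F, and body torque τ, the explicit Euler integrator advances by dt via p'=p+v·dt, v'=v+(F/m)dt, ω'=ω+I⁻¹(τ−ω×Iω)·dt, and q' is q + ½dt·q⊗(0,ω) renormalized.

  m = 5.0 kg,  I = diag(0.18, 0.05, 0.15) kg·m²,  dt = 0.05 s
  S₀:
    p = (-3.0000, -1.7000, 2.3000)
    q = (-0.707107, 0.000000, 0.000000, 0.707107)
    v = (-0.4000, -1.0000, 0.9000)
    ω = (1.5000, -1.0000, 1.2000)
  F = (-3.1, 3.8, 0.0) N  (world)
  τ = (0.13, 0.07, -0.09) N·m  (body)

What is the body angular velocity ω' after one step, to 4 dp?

ω' = (1.5694, -0.9840, 1.1050)

(τ − ω×Iω)/I = (1.3889, 0.3200, -1.9000)
ω + α·dt = (1.5694, -0.9840, 1.1050)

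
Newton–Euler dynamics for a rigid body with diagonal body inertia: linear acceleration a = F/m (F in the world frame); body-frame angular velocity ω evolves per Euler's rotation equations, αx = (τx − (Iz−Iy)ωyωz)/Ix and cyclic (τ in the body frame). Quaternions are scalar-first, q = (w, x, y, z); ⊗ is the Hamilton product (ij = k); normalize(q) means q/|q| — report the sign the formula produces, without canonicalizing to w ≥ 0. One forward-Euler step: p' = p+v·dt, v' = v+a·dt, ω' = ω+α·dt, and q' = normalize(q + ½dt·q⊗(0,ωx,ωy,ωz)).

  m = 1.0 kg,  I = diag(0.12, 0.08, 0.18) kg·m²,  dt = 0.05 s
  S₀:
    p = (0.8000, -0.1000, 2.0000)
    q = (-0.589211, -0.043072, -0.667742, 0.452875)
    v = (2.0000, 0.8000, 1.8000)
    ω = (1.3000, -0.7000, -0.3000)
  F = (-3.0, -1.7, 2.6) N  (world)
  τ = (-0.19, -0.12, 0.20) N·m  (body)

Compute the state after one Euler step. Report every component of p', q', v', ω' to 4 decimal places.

p' = (0.9000, -0.0600, 2.0900)
q' = (-0.5957, -0.0493, -0.6426, 0.4794)
v' = (1.8500, 0.7150, 1.9300)
ω' = (1.2121, -0.7896, -0.2546)

gyro term ω×Iω = (0.0210, 0.0234, 0.0364)
α = I⁻¹(τ − ω×Iω) = (-1.7583, -1.7925, 0.9089)
ω' = ω + α·dt = (1.2121, -0.7896, -0.2546)
q⊗(0,ω) = (-0.2755633, -0.2486392, 0.9882636, 1.0749783)
q + ½dt·q⊗(0,ω), renormalized = (-0.5957, -0.0493, -0.6426, 0.4794)
a = (-3.0000, -1.7000, 2.6000)
p + v·dt = (0.9000, -0.0600, 2.0900)
v' = v + a·dt = (1.8500, 0.7150, 1.9300)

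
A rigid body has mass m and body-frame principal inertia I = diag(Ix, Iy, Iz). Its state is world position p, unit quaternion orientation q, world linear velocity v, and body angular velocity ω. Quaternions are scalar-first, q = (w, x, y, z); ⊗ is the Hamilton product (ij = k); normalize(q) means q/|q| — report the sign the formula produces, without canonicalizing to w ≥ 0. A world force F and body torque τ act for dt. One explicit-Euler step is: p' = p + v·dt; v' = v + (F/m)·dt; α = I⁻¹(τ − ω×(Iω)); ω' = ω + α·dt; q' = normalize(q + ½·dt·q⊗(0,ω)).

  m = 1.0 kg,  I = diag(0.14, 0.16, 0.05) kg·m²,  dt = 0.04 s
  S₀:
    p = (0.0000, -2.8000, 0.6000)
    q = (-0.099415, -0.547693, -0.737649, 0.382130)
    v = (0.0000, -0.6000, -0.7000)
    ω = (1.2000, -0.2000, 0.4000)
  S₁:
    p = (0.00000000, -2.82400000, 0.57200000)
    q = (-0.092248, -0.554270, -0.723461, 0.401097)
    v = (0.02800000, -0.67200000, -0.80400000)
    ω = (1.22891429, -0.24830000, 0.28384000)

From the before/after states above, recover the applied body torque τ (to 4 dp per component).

τ = (0.1100, -0.1500, -0.1500)

ω₁ − ω₀ = (0.02891429, -0.04830000, -0.11616000)
precession coupling = (0.0088, 0.0432, -0.0048)
τ = I·(Δω/dt) + ω₀×(Iω₀) = (0.1100, -0.1500, -0.1500)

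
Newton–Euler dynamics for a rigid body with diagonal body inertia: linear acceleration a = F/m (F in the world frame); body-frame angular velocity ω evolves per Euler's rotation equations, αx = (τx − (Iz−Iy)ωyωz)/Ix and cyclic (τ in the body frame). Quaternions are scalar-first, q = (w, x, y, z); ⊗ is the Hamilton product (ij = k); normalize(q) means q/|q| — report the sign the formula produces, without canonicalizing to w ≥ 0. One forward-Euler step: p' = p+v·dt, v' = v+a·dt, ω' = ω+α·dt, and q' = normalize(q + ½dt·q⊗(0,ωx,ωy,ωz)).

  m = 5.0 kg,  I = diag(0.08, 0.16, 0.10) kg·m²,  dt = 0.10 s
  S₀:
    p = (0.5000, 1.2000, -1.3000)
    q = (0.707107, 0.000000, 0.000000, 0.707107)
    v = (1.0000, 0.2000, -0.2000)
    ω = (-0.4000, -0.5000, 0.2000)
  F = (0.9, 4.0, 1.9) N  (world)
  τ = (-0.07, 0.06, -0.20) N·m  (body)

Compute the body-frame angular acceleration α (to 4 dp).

gyro term ω×Iω = (0.0060, 0.0016, 0.0160)
(τ − ω×Iω)/I = (-0.9500, 0.3650, -2.1600)

α = (-0.9500, 0.3650, -2.1600)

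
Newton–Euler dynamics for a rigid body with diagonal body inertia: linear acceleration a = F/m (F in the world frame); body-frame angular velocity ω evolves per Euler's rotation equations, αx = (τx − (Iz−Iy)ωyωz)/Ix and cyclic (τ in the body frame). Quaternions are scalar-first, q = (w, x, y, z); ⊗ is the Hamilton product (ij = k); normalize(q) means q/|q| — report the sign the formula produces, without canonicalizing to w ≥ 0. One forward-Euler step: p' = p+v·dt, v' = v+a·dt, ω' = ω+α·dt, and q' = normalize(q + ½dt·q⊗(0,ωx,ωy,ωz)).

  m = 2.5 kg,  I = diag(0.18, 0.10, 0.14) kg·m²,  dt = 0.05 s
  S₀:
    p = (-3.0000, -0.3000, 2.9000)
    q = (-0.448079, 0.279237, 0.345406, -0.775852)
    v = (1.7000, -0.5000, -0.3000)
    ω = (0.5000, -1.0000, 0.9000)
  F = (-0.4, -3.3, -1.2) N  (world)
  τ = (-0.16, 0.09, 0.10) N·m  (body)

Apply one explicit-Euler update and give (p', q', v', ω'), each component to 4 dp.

a = F/m = (-0.1600, -1.3200, -0.4800)
p' = p + v·dt = (-2.9150, -0.3250, 2.8850)
v + (F/m)dt = (1.6920, -0.5660, -0.3240)
ω×(Iω) gyroscopic = (-0.0360, 0.0180, 0.0400)
α = I⁻¹(τ − ω×Iω) = (-0.6889, 0.7200, 0.4286)
ω + α·dt = (0.4656, -0.9640, 0.9214)
2q̇ = q⊗(0,ω) = (0.9040543, -0.6890261, -0.1911603, -0.8552111)
q + ½dt·q⊗(0,ω), renormalized = (-0.4252, 0.2618, 0.3404, -0.7967)

p' = (-2.9150, -0.3250, 2.8850)
q' = (-0.4252, 0.2618, 0.3404, -0.7967)
v' = (1.6920, -0.5660, -0.3240)
ω' = (0.4656, -0.9640, 0.9214)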